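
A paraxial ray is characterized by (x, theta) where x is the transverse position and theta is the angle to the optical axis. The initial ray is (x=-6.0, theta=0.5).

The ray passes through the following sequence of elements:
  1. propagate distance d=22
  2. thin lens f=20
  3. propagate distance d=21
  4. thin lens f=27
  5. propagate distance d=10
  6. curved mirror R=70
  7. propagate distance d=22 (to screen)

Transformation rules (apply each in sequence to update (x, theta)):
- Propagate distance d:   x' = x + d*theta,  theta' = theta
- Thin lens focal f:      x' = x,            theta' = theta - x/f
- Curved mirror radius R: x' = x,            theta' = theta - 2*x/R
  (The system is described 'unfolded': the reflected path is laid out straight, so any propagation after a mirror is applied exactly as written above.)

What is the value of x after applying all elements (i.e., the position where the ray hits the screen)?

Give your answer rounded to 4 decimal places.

Initial: x=-6.0000 theta=0.5000
After 1 (propagate distance d=22): x=5.0000 theta=0.5000
After 2 (thin lens f=20): x=5.0000 theta=0.2500
After 3 (propagate distance d=21): x=10.2500 theta=0.2500
After 4 (thin lens f=27): x=10.2500 theta=-7/54 (≈-0.1296)
After 5 (propagate distance d=10): x=967/108 (≈8.9537) theta=-7/54 (≈-0.1296)
After 6 (curved mirror R=70): x=967/108 (≈8.9537) theta=-1457/3780 (≈-0.3854)
After 7 (propagate distance d=22 (to screen)): x=199/420 (≈0.4738) theta=-1457/3780 (≈-0.3854)
Rounded to 4 decimal places: x = 0.4738

Answer: 0.4738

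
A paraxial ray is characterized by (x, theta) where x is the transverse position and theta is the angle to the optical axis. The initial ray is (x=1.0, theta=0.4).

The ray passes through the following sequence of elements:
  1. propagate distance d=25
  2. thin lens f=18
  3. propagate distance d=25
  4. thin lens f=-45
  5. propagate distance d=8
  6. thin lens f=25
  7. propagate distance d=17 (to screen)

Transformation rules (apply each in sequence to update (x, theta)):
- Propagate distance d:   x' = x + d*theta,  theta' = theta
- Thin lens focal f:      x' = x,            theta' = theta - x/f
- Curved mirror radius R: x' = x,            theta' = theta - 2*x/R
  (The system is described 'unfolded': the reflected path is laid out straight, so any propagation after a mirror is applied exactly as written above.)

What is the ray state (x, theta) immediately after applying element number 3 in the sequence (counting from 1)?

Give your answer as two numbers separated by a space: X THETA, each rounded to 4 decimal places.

Answer: 5.7222 -0.2111

Derivation:
Initial: x=1.0000 theta=0.4000
After 1 (propagate distance d=25): x=11.0000 theta=0.4000
After 2 (thin lens f=18): x=11.0000 theta=-19/90 (≈-0.2111)
After 3 (propagate distance d=25): x=103/18 (≈5.7222) theta=-19/90 (≈-0.2111)
Rounded to 4 decimal places: x = 5.7222, theta = -0.2111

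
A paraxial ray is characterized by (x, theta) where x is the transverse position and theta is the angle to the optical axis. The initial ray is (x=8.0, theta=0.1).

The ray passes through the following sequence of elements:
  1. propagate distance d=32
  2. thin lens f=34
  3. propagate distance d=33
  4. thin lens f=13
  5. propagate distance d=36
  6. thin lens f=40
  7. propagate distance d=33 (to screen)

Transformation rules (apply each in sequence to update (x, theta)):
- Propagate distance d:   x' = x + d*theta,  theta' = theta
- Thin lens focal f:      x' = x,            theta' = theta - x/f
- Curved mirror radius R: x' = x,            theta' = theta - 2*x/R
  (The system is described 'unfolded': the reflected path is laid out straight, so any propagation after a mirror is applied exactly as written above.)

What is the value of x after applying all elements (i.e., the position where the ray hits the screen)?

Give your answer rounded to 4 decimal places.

Initial: x=8.0000 theta=0.1000
After 1 (propagate distance d=32): x=11.2000 theta=0.1000
After 2 (thin lens f=34): x=11.2000 theta=-39/170 (≈-0.2294)
After 3 (propagate distance d=33): x=617/170 (≈3.6294) theta=-39/170 (≈-0.2294)
After 4 (thin lens f=13): x=617/170 (≈3.6294) theta=-562/1105 (≈-0.5086)
After 5 (propagate distance d=36): x=-32443/2210 (≈-14.6801) theta=-562/1105 (≈-0.5086)
After 6 (thin lens f=40): x=-32443/2210 (≈-14.6801) theta=-12517/88400 (≈-0.1416)
After 7 (propagate distance d=33 (to screen)): x=-1710781/88400 (≈-19.3527) theta=-12517/88400 (≈-0.1416)
Rounded to 4 decimal places: x = -19.3527

Answer: -19.3527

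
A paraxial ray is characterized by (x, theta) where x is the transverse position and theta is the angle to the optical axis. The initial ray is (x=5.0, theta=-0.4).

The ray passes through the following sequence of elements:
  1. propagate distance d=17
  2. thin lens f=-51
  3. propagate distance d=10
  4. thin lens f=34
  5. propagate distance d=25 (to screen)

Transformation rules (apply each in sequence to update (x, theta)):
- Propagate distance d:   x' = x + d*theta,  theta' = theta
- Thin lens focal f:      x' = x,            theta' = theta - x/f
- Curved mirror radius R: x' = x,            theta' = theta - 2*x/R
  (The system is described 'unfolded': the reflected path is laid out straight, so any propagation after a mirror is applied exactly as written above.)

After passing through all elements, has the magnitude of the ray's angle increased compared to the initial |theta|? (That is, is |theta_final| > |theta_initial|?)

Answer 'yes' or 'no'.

Initial: x=5.0000 theta=-0.4000
After 1 (propagate distance d=17): x=-1.8000 theta=-0.4000
After 2 (thin lens f=-51): x=-1.8000 theta=-37/85 (≈-0.4353)
After 3 (propagate distance d=10): x=-523/85 (≈-6.1529) theta=-37/85 (≈-0.4353)
After 4 (thin lens f=34): x=-523/85 (≈-6.1529) theta=-147/578 (≈-0.2543)
After 5 (propagate distance d=25 (to screen)): x=-36157/2890 (≈-12.5111) theta=-147/578 (≈-0.2543)
|theta_initial|=0.4000 |theta_final|=147/578 (≈0.2543) -> not increased

Answer: no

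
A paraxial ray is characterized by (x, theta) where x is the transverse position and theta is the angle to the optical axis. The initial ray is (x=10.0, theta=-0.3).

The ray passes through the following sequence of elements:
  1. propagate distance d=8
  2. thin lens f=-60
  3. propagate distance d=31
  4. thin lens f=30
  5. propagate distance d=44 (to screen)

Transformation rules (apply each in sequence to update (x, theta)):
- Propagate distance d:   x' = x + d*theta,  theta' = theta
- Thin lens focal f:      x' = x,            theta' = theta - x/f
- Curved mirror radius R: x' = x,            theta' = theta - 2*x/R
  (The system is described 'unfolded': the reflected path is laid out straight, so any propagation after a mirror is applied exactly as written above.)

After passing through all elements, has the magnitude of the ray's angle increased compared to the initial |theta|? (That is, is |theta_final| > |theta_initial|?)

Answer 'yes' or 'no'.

Answer: no

Derivation:
Initial: x=10.0000 theta=-0.3000
After 1 (propagate distance d=8): x=7.6000 theta=-0.3000
After 2 (thin lens f=-60): x=7.6000 theta=-13/75 (≈-0.1733)
After 3 (propagate distance d=31): x=167/75 (≈2.2267) theta=-13/75 (≈-0.1733)
After 4 (thin lens f=30): x=167/75 (≈2.2267) theta=-557/2250 (≈-0.2476)
After 5 (propagate distance d=44 (to screen)): x=-9749/1125 (≈-8.6658) theta=-557/2250 (≈-0.2476)
|theta_initial|=0.3000 |theta_final|=557/2250 (≈0.2476) -> not increased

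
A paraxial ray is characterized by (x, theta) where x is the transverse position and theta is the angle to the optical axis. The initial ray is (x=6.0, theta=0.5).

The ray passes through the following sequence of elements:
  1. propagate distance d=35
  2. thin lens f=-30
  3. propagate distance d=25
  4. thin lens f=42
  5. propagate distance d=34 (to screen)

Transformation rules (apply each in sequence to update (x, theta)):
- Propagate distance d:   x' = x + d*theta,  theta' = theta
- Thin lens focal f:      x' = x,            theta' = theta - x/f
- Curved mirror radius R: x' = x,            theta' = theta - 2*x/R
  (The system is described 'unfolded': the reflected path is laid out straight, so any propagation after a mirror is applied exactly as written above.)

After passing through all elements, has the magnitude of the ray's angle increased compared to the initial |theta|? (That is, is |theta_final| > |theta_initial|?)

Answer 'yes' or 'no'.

Initial: x=6.0000 theta=0.5000
After 1 (propagate distance d=35): x=23.5000 theta=0.5000
After 2 (thin lens f=-30): x=23.5000 theta=77/60 (≈1.2833)
After 3 (propagate distance d=25): x=667/12 (≈55.5833) theta=77/60 (≈1.2833)
After 4 (thin lens f=42): x=667/12 (≈55.5833) theta=-101/2520 (≈-0.0401)
After 5 (propagate distance d=34 (to screen)): x=34159/630 (≈54.2206) theta=-101/2520 (≈-0.0401)
|theta_initial|=0.5000 |theta_final|=101/2520 (≈0.0401) -> not increased

Answer: no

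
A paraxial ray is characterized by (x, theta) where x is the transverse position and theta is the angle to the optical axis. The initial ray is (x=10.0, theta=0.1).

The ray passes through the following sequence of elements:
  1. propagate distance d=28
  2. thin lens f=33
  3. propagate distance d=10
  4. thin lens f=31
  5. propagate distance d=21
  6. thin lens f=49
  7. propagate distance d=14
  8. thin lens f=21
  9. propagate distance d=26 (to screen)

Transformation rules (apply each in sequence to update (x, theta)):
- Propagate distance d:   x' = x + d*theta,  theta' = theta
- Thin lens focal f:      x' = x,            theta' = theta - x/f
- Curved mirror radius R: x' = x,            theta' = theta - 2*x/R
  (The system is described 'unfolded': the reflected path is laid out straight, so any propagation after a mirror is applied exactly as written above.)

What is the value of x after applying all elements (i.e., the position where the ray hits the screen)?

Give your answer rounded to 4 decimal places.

Initial: x=10.0000 theta=0.1000
After 1 (propagate distance d=28): x=12.8000 theta=0.1000
After 2 (thin lens f=33): x=12.8000 theta=-19/66 (≈-0.2879)
After 3 (propagate distance d=10): x=1637/165 (≈9.9212) theta=-19/66 (≈-0.2879)
After 4 (thin lens f=31): x=1637/165 (≈9.9212) theta=-2073/3410 (≈-0.6079)
After 5 (propagate distance d=21): x=-5821/2046 (≈-2.8451) theta=-2073/3410 (≈-0.6079)
After 6 (thin lens f=49): x=-5821/2046 (≈-2.8451) theta=-137813/250635 (≈-0.5499)
After 7 (propagate distance d=14): x=-754987/71610 (≈-10.5430) theta=-137813/250635 (≈-0.5499)
After 8 (thin lens f=21): x=-754987/71610 (≈-10.5430) theta=-71891/1503810 (≈-0.0478)
After 9 (propagate distance d=26 (to screen)): x=-1611263/136710 (≈-11.7860) theta=-71891/1503810 (≈-0.0478)
Rounded to 4 decimal places: x = -11.7860

Answer: -11.7860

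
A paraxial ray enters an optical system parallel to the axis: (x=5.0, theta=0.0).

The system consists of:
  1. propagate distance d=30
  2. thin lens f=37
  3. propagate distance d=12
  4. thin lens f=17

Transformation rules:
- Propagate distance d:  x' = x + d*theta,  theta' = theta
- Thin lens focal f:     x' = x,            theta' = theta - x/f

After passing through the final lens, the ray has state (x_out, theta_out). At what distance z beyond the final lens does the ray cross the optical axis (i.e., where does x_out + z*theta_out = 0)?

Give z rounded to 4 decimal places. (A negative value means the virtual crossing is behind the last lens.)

Answer: 10.1190

Derivation:
Initial: x=5.0000 theta=0.0000
After 1 (propagate distance d=30): x=5.0000 theta=0.0000
After 2 (thin lens f=37): x=5.0000 theta=-5/37 (≈-0.1351)
After 3 (propagate distance d=12): x=125/37 (≈3.3784) theta=-5/37 (≈-0.1351)
After 4 (thin lens f=17): x=125/37 (≈3.3784) theta=-210/629 (≈-0.3339)
z_focus = -x_out/theta_out = -(125/37)/(-210/629) = 425/42 ≈ 10.1190
Rounded to 4 decimal places: z = 10.1190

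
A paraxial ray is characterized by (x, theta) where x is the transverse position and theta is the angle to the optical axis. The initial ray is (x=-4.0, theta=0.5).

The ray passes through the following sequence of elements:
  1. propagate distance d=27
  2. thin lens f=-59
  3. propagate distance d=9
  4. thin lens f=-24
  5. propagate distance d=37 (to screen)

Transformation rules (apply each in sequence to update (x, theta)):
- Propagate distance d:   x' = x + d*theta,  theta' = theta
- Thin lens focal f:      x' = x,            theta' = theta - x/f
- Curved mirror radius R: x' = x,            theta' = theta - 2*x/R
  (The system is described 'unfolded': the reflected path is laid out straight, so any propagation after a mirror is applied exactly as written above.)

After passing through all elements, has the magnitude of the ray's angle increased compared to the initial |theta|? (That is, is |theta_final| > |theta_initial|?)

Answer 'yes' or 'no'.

Answer: yes

Derivation:
Initial: x=-4.0000 theta=0.5000
After 1 (propagate distance d=27): x=9.5000 theta=0.5000
After 2 (thin lens f=-59): x=9.5000 theta=39/59 (≈0.6610)
After 3 (propagate distance d=9): x=1823/118 (≈15.4492) theta=39/59 (≈0.6610)
After 4 (thin lens f=-24): x=1823/118 (≈15.4492) theta=3695/2832 (≈1.3047)
After 5 (propagate distance d=37 (to screen)): x=180467/2832 (≈63.7242) theta=3695/2832 (≈1.3047)
|theta_initial|=0.5000 |theta_final|=3695/2832 (≈1.3047) -> increased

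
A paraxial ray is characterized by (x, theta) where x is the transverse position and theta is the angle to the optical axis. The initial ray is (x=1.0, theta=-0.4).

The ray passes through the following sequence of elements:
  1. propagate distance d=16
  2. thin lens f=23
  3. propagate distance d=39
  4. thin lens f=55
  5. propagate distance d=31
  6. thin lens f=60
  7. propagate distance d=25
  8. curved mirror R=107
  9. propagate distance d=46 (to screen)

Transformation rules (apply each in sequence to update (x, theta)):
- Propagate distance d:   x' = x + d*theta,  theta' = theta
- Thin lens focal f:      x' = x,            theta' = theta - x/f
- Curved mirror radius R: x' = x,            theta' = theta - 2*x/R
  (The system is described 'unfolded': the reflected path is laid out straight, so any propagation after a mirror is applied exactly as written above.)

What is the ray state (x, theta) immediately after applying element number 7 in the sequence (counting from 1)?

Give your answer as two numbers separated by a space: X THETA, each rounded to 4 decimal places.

Answer: -4.7494 0.2216

Derivation:
Initial: x=1.0000 theta=-0.4000
After 1 (propagate distance d=16): x=-5.4000 theta=-0.4000
After 2 (thin lens f=23): x=-5.4000 theta=-19/115 (≈-0.1652)
After 3 (propagate distance d=39): x=-1362/115 (≈-11.8435) theta=-19/115 (≈-0.1652)
After 4 (thin lens f=55): x=-1362/115 (≈-11.8435) theta=317/6325 (≈0.0501)
After 5 (propagate distance d=31): x=-65083/6325 (≈-10.2898) theta=317/6325 (≈0.0501)
After 6 (thin lens f=60): x=-65083/6325 (≈-10.2898) theta=84103/379500 (≈0.2216)
After 7 (propagate distance d=25): x=-32771/6900 (≈-4.7494) theta=84103/379500 (≈0.2216)
Rounded to 4 decimal places: x = -4.7494, theta = 0.2216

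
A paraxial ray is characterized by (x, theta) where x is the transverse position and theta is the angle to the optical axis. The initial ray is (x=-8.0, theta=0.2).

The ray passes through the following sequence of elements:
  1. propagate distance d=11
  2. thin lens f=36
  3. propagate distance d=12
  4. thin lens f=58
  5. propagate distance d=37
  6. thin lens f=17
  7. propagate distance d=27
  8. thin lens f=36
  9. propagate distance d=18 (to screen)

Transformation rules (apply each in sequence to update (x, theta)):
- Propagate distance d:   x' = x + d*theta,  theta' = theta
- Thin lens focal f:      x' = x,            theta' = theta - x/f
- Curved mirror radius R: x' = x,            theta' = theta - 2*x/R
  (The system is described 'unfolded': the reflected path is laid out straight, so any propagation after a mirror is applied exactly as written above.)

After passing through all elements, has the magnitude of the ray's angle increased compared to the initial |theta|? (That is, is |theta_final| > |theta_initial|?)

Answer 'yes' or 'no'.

Answer: yes

Derivation:
Initial: x=-8.0000 theta=0.2000
After 1 (propagate distance d=11): x=-5.8000 theta=0.2000
After 2 (thin lens f=36): x=-5.8000 theta=13/36 (≈0.3611)
After 3 (propagate distance d=12): x=-22/15 (≈-1.4667) theta=13/36 (≈0.3611)
After 4 (thin lens f=58): x=-22/15 (≈-1.4667) theta=2017/5220 (≈0.3864)
After 5 (propagate distance d=37): x=66973/5220 (≈12.8301) theta=2017/5220 (≈0.3864)
After 6 (thin lens f=17): x=66973/5220 (≈12.8301) theta=-8171/22185 (≈-0.3683)
After 7 (propagate distance d=27): x=256073/88740 (≈2.8857) theta=-8171/22185 (≈-0.3683)
After 8 (thin lens f=36): x=256073/88740 (≈2.8857) theta=-1432697/3194640 (≈-0.4485)
After 9 (propagate distance d=18 (to screen)): x=-920551/177480 (≈-5.1868) theta=-1432697/3194640 (≈-0.4485)
|theta_initial|=0.2000 |theta_final|=1432697/3194640 (≈0.4485) -> increased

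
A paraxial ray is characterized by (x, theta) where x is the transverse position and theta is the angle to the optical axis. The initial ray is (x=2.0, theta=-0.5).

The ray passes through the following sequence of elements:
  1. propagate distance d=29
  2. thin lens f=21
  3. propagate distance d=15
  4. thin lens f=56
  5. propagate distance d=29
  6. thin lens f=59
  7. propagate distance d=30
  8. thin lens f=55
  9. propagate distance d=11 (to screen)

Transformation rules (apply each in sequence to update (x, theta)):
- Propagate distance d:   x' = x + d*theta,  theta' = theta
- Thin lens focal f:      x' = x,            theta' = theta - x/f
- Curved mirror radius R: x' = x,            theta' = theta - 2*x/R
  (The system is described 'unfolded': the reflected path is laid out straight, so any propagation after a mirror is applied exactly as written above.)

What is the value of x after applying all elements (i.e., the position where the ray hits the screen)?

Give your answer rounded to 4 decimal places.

Initial: x=2.0000 theta=-0.5000
After 1 (propagate distance d=29): x=-12.5000 theta=-0.5000
After 2 (thin lens f=21): x=-12.5000 theta=2/21 (≈0.0952)
After 3 (propagate distance d=15): x=-155/14 (≈-11.0714) theta=2/21 (≈0.0952)
After 4 (thin lens f=56): x=-155/14 (≈-11.0714) theta=689/2352 (≈0.2929)
After 5 (propagate distance d=29): x=-6059/2352 (≈-2.5761) theta=689/2352 (≈0.2929)
After 6 (thin lens f=59): x=-6059/2352 (≈-2.5761) theta=7785/23128 (≈0.3366)
After 7 (propagate distance d=30): x=149117/19824 (≈7.5220) theta=7785/23128 (≈0.3366)
After 8 (thin lens f=55): x=149117/19824 (≈7.5220) theta=1525231/7632240 (≈0.1998)
After 9 (propagate distance d=11 (to screen)): x=3372163/346920 (≈9.7203) theta=1525231/7632240 (≈0.1998)
Rounded to 4 decimal places: x = 9.7203

Answer: 9.7203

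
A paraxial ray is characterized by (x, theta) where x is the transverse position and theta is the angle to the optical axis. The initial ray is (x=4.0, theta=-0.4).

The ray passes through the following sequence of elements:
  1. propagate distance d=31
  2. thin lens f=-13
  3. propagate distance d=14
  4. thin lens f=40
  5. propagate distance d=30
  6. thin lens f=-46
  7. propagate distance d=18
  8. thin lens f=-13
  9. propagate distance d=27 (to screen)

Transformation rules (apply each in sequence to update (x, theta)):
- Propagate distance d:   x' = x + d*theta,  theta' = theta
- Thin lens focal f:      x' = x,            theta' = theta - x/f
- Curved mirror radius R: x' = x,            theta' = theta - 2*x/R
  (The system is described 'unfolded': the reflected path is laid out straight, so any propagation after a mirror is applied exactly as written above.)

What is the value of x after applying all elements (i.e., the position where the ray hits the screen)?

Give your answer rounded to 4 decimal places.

Initial: x=4.0000 theta=-0.4000
After 1 (propagate distance d=31): x=-8.4000 theta=-0.4000
After 2 (thin lens f=-13): x=-8.4000 theta=-68/65 (≈-1.0462)
After 3 (propagate distance d=14): x=-1498/65 (≈-23.0462) theta=-68/65 (≈-1.0462)
After 4 (thin lens f=40): x=-1498/65 (≈-23.0462) theta=-0.4700
After 5 (propagate distance d=30): x=-4829/130 (≈-37.1462) theta=-0.4700
After 6 (thin lens f=-46): x=-4829/130 (≈-37.1462) theta=-19099/14950 (≈-1.2775)
After 7 (propagate distance d=18): x=-899117/14950 (≈-60.1416) theta=-19099/14950 (≈-1.2775)
After 8 (thin lens f=-13): x=-899117/14950 (≈-60.1416) theta=-573702/97175 (≈-5.9038)
After 9 (propagate distance d=27 (to screen)): x=-42668429/194350 (≈-219.5443) theta=-573702/97175 (≈-5.9038)
Rounded to 4 decimal places: x = -219.5443

Answer: -219.5443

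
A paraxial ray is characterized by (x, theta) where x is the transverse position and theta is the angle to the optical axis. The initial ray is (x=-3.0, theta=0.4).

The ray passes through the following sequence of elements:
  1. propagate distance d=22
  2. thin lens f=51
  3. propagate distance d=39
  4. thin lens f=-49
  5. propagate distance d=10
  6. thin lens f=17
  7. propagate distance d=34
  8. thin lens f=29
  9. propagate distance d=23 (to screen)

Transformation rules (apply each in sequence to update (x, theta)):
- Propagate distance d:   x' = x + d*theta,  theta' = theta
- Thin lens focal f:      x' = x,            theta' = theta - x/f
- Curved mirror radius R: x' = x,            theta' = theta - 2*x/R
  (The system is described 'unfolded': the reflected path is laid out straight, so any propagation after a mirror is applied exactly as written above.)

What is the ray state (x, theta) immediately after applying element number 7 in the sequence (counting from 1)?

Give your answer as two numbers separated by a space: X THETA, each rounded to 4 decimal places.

Answer: -1.7849 -0.7375

Derivation:
Initial: x=-3.0000 theta=0.4000
After 1 (propagate distance d=22): x=5.8000 theta=0.4000
After 2 (thin lens f=51): x=5.8000 theta=73/255 (≈0.2863)
After 3 (propagate distance d=39): x=1442/85 (≈16.9647) theta=73/255 (≈0.2863)
After 4 (thin lens f=-49): x=1442/85 (≈16.9647) theta=1129/1785 (≈0.6325)
After 5 (propagate distance d=10): x=41572/1785 (≈23.2896) theta=1129/1785 (≈0.6325)
After 6 (thin lens f=17): x=41572/1785 (≈23.2896) theta=-3197/4335 (≈-0.7375)
After 7 (propagate distance d=34): x=-1062/595 (≈-1.7849) theta=-3197/4335 (≈-0.7375)
Rounded to 4 decimal places: x = -1.7849, theta = -0.7375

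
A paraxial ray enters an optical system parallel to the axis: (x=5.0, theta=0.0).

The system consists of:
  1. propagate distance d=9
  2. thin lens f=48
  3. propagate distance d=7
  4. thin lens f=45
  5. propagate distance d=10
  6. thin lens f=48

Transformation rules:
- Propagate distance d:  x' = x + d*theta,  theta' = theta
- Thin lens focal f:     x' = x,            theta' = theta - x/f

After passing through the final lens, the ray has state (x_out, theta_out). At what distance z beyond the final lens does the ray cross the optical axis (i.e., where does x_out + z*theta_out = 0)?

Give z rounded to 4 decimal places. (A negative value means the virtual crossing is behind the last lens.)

Answer: 9.2470

Derivation:
Initial: x=5.0000 theta=0.0000
After 1 (propagate distance d=9): x=5.0000 theta=0.0000
After 2 (thin lens f=48): x=5.0000 theta=-5/48 (≈-0.1042)
After 3 (propagate distance d=7): x=205/48 (≈4.2708) theta=-5/48 (≈-0.1042)
After 4 (thin lens f=45): x=205/48 (≈4.2708) theta=-43/216 (≈-0.1991)
After 5 (propagate distance d=10): x=985/432 (≈2.2801) theta=-43/216 (≈-0.1991)
After 6 (thin lens f=48): x=985/432 (≈2.2801) theta=-5113/20736 (≈-0.2466)
z_focus = -x_out/theta_out = -(985/432)/(-5113/20736) = 47280/5113 ≈ 9.2470
Rounded to 4 decimal places: z = 9.2470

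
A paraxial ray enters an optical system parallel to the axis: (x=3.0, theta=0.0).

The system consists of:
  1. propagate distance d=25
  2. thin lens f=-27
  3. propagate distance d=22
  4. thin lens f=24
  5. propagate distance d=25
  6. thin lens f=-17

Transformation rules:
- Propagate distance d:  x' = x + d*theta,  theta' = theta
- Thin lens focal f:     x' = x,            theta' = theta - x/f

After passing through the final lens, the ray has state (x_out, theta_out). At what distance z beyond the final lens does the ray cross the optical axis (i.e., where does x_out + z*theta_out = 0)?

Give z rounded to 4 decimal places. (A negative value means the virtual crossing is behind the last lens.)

Initial: x=3.0000 theta=0.0000
After 1 (propagate distance d=25): x=3.0000 theta=0.0000
After 2 (thin lens f=-27): x=3.0000 theta=1/9 (≈0.1111)
After 3 (propagate distance d=22): x=49/9 (≈5.4444) theta=1/9 (≈0.1111)
After 4 (thin lens f=24): x=49/9 (≈5.4444) theta=-25/216 (≈-0.1157)
After 5 (propagate distance d=25): x=551/216 (≈2.5509) theta=-25/216 (≈-0.1157)
After 6 (thin lens f=-17): x=551/216 (≈2.5509) theta=7/204 (≈0.0343)
z_focus = -x_out/theta_out = -(551/216)/(7/204) = -9367/126 ≈ -74.3413
Rounded to 4 decimal places: z = -74.3413

Answer: -74.3413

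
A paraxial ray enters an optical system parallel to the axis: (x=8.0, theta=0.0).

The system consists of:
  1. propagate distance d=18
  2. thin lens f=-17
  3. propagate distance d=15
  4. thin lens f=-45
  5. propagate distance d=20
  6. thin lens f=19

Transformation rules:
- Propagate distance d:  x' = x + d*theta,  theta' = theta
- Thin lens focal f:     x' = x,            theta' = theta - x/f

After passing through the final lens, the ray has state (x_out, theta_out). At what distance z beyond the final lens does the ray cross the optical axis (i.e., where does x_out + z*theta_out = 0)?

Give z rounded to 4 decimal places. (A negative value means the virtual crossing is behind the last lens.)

Initial: x=8.0000 theta=0.0000
After 1 (propagate distance d=18): x=8.0000 theta=0.0000
After 2 (thin lens f=-17): x=8.0000 theta=8/17 (≈0.4706)
After 3 (propagate distance d=15): x=256/17 (≈15.0588) theta=8/17 (≈0.4706)
After 4 (thin lens f=-45): x=256/17 (≈15.0588) theta=616/765 (≈0.8052)
After 5 (propagate distance d=20): x=4768/153 (≈31.1634) theta=616/765 (≈0.8052)
After 6 (thin lens f=19): x=4768/153 (≈31.1634) theta=-12136/14535 (≈-0.8350)
z_focus = -x_out/theta_out = -(4768/153)/(-12136/14535) = 56620/1517 ≈ 37.3237
Rounded to 4 decimal places: z = 37.3237

Answer: 37.3237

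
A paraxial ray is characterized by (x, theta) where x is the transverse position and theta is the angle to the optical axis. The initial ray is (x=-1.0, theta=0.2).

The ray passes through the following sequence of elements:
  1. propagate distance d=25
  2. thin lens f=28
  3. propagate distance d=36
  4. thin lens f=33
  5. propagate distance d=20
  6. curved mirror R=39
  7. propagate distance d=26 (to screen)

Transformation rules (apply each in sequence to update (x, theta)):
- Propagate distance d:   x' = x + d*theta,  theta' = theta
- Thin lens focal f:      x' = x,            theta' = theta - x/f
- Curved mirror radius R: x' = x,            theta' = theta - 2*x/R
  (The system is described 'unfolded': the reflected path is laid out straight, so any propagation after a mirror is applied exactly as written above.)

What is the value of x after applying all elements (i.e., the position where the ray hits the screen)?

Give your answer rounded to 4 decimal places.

Initial: x=-1.0000 theta=0.2000
After 1 (propagate distance d=25): x=4.0000 theta=0.2000
After 2 (thin lens f=28): x=4.0000 theta=2/35 (≈0.0571)
After 3 (propagate distance d=36): x=212/35 (≈6.0571) theta=2/35 (≈0.0571)
After 4 (thin lens f=33): x=212/35 (≈6.0571) theta=-146/1155 (≈-0.1264)
After 5 (propagate distance d=20): x=4076/1155 (≈3.5290) theta=-146/1155 (≈-0.1264)
After 6 (curved mirror R=39): x=4076/1155 (≈3.5290) theta=-1978/6435 (≈-0.3074)
After 7 (propagate distance d=26 (to screen)): x=-15464/3465 (≈-4.4629) theta=-1978/6435 (≈-0.3074)
Rounded to 4 decimal places: x = -4.4629

Answer: -4.4629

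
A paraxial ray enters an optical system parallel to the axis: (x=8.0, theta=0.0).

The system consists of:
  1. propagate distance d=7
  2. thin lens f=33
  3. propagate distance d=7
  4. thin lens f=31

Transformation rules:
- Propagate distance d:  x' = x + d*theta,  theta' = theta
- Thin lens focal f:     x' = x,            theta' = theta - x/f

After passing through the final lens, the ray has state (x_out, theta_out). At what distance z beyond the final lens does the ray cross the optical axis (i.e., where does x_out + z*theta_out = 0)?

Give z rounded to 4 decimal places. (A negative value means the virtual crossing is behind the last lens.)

Initial: x=8.0000 theta=0.0000
After 1 (propagate distance d=7): x=8.0000 theta=0.0000
After 2 (thin lens f=33): x=8.0000 theta=-8/33 (≈-0.2424)
After 3 (propagate distance d=7): x=208/33 (≈6.3030) theta=-8/33 (≈-0.2424)
After 4 (thin lens f=31): x=208/33 (≈6.3030) theta=-152/341 (≈-0.4457)
z_focus = -x_out/theta_out = -(208/33)/(-152/341) = 806/57 ≈ 14.1404
Rounded to 4 decimal places: z = 14.1404

Answer: 14.1404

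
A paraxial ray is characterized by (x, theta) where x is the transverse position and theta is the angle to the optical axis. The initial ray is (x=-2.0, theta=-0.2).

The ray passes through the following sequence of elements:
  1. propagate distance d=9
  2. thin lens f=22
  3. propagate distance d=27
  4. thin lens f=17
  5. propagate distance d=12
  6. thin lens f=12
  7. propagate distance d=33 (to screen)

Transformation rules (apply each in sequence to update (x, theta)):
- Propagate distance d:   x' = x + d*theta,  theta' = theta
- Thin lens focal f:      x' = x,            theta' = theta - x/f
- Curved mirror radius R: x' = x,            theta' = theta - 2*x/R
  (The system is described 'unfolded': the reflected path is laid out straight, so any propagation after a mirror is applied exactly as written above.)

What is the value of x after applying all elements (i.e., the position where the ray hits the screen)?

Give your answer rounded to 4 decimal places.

Initial: x=-2.0000 theta=-0.2000
After 1 (propagate distance d=9): x=-3.8000 theta=-0.2000
After 2 (thin lens f=22): x=-3.8000 theta=-3/110 (≈-0.0273)
After 3 (propagate distance d=27): x=-499/110 (≈-4.5364) theta=-3/110 (≈-0.0273)
After 4 (thin lens f=17): x=-499/110 (≈-4.5364) theta=224/935 (≈0.2396)
After 5 (propagate distance d=12): x=-3107/1870 (≈-1.6615) theta=224/935 (≈0.2396)
After 6 (thin lens f=12): x=-3107/1870 (≈-1.6615) theta=499/1320 (≈0.3780)
After 7 (propagate distance d=33 (to screen)): x=16177/1496 (≈10.8135) theta=499/1320 (≈0.3780)
Rounded to 4 decimal places: x = 10.8135

Answer: 10.8135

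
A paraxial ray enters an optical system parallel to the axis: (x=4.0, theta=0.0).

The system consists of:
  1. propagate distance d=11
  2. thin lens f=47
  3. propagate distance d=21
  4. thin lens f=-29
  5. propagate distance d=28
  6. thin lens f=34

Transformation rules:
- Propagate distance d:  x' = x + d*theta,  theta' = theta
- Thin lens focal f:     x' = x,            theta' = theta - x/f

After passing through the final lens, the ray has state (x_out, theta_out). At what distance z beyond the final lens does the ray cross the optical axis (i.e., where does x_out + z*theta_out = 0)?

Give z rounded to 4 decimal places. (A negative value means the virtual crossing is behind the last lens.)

Answer: 29.5078

Derivation:
Initial: x=4.0000 theta=0.0000
After 1 (propagate distance d=11): x=4.0000 theta=0.0000
After 2 (thin lens f=47): x=4.0000 theta=-4/47 (≈-0.0851)
After 3 (propagate distance d=21): x=104/47 (≈2.2128) theta=-4/47 (≈-0.0851)
After 4 (thin lens f=-29): x=104/47 (≈2.2128) theta=-12/1363 (≈-0.0088)
After 5 (propagate distance d=28): x=2680/1363 (≈1.9663) theta=-12/1363 (≈-0.0088)
After 6 (thin lens f=34): x=2680/1363 (≈1.9663) theta=-1544/23171 (≈-0.0666)
z_focus = -x_out/theta_out = -(2680/1363)/(-1544/23171) = 5695/193 ≈ 29.5078
Rounded to 4 decimal places: z = 29.5078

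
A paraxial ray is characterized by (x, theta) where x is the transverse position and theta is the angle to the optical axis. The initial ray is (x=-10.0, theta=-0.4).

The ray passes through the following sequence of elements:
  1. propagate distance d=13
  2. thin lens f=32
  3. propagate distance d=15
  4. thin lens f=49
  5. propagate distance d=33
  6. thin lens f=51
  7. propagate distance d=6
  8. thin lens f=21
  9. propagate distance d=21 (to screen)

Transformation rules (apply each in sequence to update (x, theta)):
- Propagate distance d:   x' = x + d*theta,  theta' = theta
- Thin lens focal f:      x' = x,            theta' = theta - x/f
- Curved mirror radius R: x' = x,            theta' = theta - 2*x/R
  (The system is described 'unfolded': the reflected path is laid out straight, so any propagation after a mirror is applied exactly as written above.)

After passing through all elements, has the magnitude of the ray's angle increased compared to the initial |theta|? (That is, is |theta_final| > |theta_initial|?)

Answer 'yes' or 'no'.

Initial: x=-10.0000 theta=-0.4000
After 1 (propagate distance d=13): x=-15.2000 theta=-0.4000
After 2 (thin lens f=32): x=-15.2000 theta=0.0750
After 3 (propagate distance d=15): x=-14.0750 theta=0.0750
After 4 (thin lens f=49): x=-14.0750 theta=71/196 (≈0.3622)
After 5 (propagate distance d=33): x=-4157/1960 (≈-2.1209) theta=71/196 (≈0.3622)
After 6 (thin lens f=51): x=-4157/1960 (≈-2.1209) theta=40367/99960 (≈0.4038)
After 7 (propagate distance d=6): x=2013/6664 (≈0.3021) theta=40367/99960 (≈0.4038)
After 8 (thin lens f=21): x=2013/6664 (≈0.3021) theta=34063/87465 (≈0.3894)
After 9 (propagate distance d=21 (to screen)): x=40367/4760 (≈8.4805) theta=34063/87465 (≈0.3894)
|theta_initial|=0.4000 |theta_final|=34063/87465 (≈0.3894) -> not increased

Answer: no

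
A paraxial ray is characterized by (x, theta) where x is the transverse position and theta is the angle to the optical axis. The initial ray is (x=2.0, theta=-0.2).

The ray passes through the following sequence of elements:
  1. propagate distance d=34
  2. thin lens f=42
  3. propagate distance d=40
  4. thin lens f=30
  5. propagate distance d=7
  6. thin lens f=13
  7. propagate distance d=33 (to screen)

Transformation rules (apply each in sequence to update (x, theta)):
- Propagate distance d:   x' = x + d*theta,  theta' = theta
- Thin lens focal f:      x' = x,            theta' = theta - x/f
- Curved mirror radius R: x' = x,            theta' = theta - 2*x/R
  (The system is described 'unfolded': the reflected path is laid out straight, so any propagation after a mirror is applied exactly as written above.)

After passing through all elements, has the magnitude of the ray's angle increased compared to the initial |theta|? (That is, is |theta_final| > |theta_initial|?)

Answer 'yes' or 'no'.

Initial: x=2.0000 theta=-0.2000
After 1 (propagate distance d=34): x=-4.8000 theta=-0.2000
After 2 (thin lens f=42): x=-4.8000 theta=-3/35 (≈-0.0857)
After 3 (propagate distance d=40): x=-288/35 (≈-8.2286) theta=-3/35 (≈-0.0857)
After 4 (thin lens f=30): x=-288/35 (≈-8.2286) theta=33/175 (≈0.1886)
After 5 (propagate distance d=7): x=-1209/175 (≈-6.9086) theta=33/175 (≈0.1886)
After 6 (thin lens f=13): x=-1209/175 (≈-6.9086) theta=0.7200
After 7 (propagate distance d=33 (to screen)): x=2949/175 (≈16.8514) theta=0.7200
|theta_initial|=0.2000 |theta_final|=0.7200 -> increased

Answer: yes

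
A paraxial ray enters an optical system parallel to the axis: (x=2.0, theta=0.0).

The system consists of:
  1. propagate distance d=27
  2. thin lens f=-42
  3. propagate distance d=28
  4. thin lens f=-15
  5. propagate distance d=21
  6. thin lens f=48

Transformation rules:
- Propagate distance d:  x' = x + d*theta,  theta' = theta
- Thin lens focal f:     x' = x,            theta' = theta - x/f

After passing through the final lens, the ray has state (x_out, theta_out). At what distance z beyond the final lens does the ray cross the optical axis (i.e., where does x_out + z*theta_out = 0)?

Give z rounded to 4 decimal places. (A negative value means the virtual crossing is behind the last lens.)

Initial: x=2.0000 theta=0.0000
After 1 (propagate distance d=27): x=2.0000 theta=0.0000
After 2 (thin lens f=-42): x=2.0000 theta=1/21 (≈0.0476)
After 3 (propagate distance d=28): x=10/3 (≈3.3333) theta=1/21 (≈0.0476)
After 4 (thin lens f=-15): x=10/3 (≈3.3333) theta=17/63 (≈0.2698)
After 5 (propagate distance d=21): x=9.0000 theta=17/63 (≈0.2698)
After 6 (thin lens f=48): x=9.0000 theta=83/1008 (≈0.0823)
z_focus = -x_out/theta_out = -(9.0000)/(83/1008) = -9072/83 ≈ -109.3012
Rounded to 4 decimal places: z = -109.3012

Answer: -109.3012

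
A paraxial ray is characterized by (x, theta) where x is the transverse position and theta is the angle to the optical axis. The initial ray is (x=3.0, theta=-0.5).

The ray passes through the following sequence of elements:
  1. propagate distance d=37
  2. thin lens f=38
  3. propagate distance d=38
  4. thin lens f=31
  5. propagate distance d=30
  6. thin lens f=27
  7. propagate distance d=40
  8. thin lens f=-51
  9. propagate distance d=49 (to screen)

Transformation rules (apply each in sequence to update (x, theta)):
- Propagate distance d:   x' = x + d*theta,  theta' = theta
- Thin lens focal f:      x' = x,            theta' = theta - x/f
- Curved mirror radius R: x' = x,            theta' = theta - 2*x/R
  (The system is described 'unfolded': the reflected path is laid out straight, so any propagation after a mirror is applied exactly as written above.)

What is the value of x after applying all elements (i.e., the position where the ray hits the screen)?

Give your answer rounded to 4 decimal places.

Initial: x=3.0000 theta=-0.5000
After 1 (propagate distance d=37): x=-15.5000 theta=-0.5000
After 2 (thin lens f=38): x=-15.5000 theta=-7/76 (≈-0.0921)
After 3 (propagate distance d=38): x=-19.0000 theta=-7/76 (≈-0.0921)
After 4 (thin lens f=31): x=-19.0000 theta=1227/2356 (≈0.5208)
After 5 (propagate distance d=30): x=-3977/1178 (≈-3.3761) theta=1227/2356 (≈0.5208)
After 6 (thin lens f=27): x=-3977/1178 (≈-3.3761) theta=41083/63612 (≈0.6458)
After 7 (propagate distance d=40): x=714281/31806 (≈22.4574) theta=41083/63612 (≈0.6458)
After 8 (thin lens f=-51): x=714281/31806 (≈22.4574) theta=3523795/3244212 (≈1.0862)
After 9 (propagate distance d=49 (to screen)): x=12922243/170748 (≈75.6802) theta=3523795/3244212 (≈1.0862)
Rounded to 4 decimal places: x = 75.6802

Answer: 75.6802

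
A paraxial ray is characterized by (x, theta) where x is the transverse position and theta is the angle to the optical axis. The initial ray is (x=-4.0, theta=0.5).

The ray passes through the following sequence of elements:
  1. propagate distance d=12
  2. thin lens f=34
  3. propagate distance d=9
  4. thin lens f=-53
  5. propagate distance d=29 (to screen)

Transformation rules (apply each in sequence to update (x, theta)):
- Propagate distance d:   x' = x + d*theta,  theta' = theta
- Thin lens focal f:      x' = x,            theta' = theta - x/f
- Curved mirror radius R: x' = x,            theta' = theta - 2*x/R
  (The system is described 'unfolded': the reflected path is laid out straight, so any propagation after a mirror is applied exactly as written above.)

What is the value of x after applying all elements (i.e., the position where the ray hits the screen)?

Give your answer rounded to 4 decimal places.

Answer: 22.0316

Derivation:
Initial: x=-4.0000 theta=0.5000
After 1 (propagate distance d=12): x=2.0000 theta=0.5000
After 2 (thin lens f=34): x=2.0000 theta=15/34 (≈0.4412)
After 3 (propagate distance d=9): x=203/34 (≈5.9706) theta=15/34 (≈0.4412)
After 4 (thin lens f=-53): x=203/34 (≈5.9706) theta=499/901 (≈0.5538)
After 5 (propagate distance d=29 (to screen)): x=39701/1802 (≈22.0316) theta=499/901 (≈0.5538)
Rounded to 4 decimal places: x = 22.0316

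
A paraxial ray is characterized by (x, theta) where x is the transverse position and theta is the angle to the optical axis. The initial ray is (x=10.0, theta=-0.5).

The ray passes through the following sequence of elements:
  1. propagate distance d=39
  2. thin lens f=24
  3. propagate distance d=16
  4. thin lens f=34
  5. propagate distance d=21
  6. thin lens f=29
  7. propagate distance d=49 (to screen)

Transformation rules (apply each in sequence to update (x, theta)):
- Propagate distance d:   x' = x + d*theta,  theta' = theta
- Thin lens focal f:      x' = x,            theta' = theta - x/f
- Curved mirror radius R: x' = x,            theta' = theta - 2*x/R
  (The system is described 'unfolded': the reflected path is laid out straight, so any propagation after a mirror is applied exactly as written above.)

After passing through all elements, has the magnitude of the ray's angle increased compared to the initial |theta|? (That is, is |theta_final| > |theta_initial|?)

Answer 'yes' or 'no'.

Answer: no

Derivation:
Initial: x=10.0000 theta=-0.5000
After 1 (propagate distance d=39): x=-9.5000 theta=-0.5000
After 2 (thin lens f=24): x=-9.5000 theta=-5/48 (≈-0.1042)
After 3 (propagate distance d=16): x=-67/6 (≈-11.1667) theta=-5/48 (≈-0.1042)
After 4 (thin lens f=34): x=-67/6 (≈-11.1667) theta=61/272 (≈0.2243)
After 5 (propagate distance d=21): x=-5269/816 (≈-6.4571) theta=61/272 (≈0.2243)
After 6 (thin lens f=29): x=-5269/816 (≈-6.4571) theta=661/1479 (≈0.4469)
After 7 (propagate distance d=49 (to screen)): x=365423/23664 (≈15.4421) theta=661/1479 (≈0.4469)
|theta_initial|=0.5000 |theta_final|=661/1479 (≈0.4469) -> not increased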